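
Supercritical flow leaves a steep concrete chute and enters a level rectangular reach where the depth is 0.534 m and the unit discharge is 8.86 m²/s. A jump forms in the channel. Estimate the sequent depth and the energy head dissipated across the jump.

y₂ = 5.21 m; ΔE = 9.20 m

V₁ = q/y₁ = 8.86/0.534 = 16.6 m/s. Fr₁ = V₁/√(g·y₁) = 16.6/√(9.81×0.534) = 7.25.
Bélanger equation: y₂/y₁ = ½[√(1 + 8Fr₁²) − 1] = ½[√421.4 − 1] = 9.76.
y₂ = 9.76 × 0.534 = 5.21 m.
V₂ = q/y₂ = 8.86/5.21 = 1.70 m/s. E₁ = y₁ + V₁²/2g = 14.6 m; E₂ = y₂ + V₂²/2g = 5.36 m. ΔE = E₁ − E₂ = 9.20 m.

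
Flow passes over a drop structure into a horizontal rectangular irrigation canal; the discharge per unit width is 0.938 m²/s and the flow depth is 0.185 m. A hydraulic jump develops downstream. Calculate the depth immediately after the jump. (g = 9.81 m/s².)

V₁ = q/y₁ = 0.938/0.185 = 5.07 m/s. Fr₁ = V₁/√(g·y₁) = 5.07/√(9.81×0.185) = 3.76.
By Bélanger, y₂/y₁ = ½[√(1 + 8Fr₁²) − 1] = ½[√114.3 − 1] = 4.85.
y₂ = 4.85 × 0.185 = 0.897 m.

y₂ = 0.897 m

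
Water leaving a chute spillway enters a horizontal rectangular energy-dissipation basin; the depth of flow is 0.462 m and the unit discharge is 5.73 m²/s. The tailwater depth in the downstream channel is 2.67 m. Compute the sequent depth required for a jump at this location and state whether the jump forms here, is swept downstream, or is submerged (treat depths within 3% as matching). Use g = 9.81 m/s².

y₂ = 3.58 m; the jump is swept downstream

V₁ = q/y₁ = 5.73/0.462 = 12.4 m/s. Fr₁ = V₁/√(g·y₁) = 12.4/√(9.81×0.462) = 5.83.
Sequent-depth ratio: y₂/y₁ = ½[√(1 + 8Fr₁²) − 1] = ½[√272.5 − 1] = 7.75.
y₂ = 7.75 × 0.462 = 3.58 m.
Tailwater y_tw = 2.67 m: y_tw < y₂, so the jump is swept downstream.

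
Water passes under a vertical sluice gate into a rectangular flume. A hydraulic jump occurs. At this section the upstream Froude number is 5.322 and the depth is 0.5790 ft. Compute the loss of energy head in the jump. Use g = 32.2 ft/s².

Fr₁ = 5.322 (given).
Conjugate-depth relation: y₂/y₁ = ½[√(1 + 8Fr₁²) − 1] = ½[√227.59 − 1] = 7.043.
y₂ = 7.043 × 0.5790 = 4.078 ft.
V₁ = Fr₁·√(g·y₁) = 5.322×√(32.2×0.5790) = 22.98 ft/s; q = V₁·y₁ = 13.31 ft²/s. V₂ = q/y₂ = 13.31/4.078 = 3.263 ft/s. E₁ = y₁ + V₁²/2g = 8.779 ft; E₂ = y₂ + V₂²/2g = 4.243 ft. ΔE = E₁ − E₂ = 4.535 ft.

ΔE = 4.535 ft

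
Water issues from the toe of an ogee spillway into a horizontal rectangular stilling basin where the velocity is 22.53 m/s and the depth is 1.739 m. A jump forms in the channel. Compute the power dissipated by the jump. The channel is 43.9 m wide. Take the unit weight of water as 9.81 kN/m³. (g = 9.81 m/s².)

P = 245369 kW

Fr₁ = V₁/√(g·y₁) = 22.53/√(9.81×1.739) = 5.455.
By Bélanger, y₂/y₁ = ½[√(1 + 8Fr₁²) − 1] = ½[√239.04 − 1] = 7.230.
y₂ = 7.230 × 1.739 = 12.57 m.
q = V₁·y₁ = 22.53 × 1.739 = 39.18 m²/s. V₂ = q/y₂ = 39.18/12.57 = 3.116 m/s. E₁ = y₁ + V₁²/2g = 27.61 m; E₂ = y₂ + V₂²/2g = 13.07 m. ΔE = E₁ − E₂ = 14.54 m.
Q = q·b = 39.18 × 43.9 = 1720 m³/s. P = γ·Q·ΔE = 9.81 × 1720 × 14.54 = 245369 kW.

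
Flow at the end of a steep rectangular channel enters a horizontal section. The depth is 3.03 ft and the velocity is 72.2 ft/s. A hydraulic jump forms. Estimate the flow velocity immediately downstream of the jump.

V₂ = 7.33 ft/s

Fr₁ = V₁/√(g·y₁) = 72.2/√(32.2×3.03) = 7.31.
Conjugate-depth relation: y₂/y₁ = ½[√(1 + 8Fr₁²) − 1] = ½[√428.4 − 1] = 9.85.
y₂ = 9.85 × 3.03 = 29.8 ft.
q = V₁·y₁ = 72.2 × 3.03 = 219 ft²/s.
V₂ = q/y₂ = 219/29.8 = 7.33 ft/s.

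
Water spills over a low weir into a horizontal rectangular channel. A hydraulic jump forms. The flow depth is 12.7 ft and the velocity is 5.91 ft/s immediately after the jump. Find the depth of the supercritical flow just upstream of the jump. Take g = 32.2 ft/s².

y₁ = 1.89 ft

Fr₂ = V₂/√(g·y₂) = 5.91/√(32.2×12.7) = 0.292.
Applying the sequent-depth relation in reverse, y₁/y₂ = ½[√(1 + 8Fr₂²) − 1] = ½[√1.683 − 1] = 0.149.
y₁ = 0.149 × 12.7 = 1.89 ft.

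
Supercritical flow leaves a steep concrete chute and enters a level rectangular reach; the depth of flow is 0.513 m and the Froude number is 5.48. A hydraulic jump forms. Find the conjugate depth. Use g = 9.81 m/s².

y₂ = 3.73 m

Fr₁ = 5.48 (given).
Conjugate-depth relation: y₂/y₁ = ½[√(1 + 8Fr₁²) − 1] = ½[√241.2 − 1] = 7.27.
y₂ = 7.27 × 0.513 = 3.73 m.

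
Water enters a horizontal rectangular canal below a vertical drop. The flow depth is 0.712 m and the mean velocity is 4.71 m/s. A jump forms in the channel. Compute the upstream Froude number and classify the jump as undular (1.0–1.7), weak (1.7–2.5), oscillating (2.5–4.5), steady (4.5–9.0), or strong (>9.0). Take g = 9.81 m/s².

Fr₁ = V₁/√(g·y₁) = 4.71/√(9.81×0.712) = 1.78.
Fr₁ = 1.78 lies in the weak range.

Fr₁ = 1.78; weak jump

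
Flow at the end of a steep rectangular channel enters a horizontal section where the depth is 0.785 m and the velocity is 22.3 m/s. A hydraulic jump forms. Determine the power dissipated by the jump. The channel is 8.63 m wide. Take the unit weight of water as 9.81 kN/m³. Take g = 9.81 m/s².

Fr₁ = V₁/√(g·y₁) = 22.3/√(9.81×0.785) = 8.04.
By Bélanger, y₂/y₁ = ½[√(1 + 8Fr₁²) − 1] = ½[√517.6 − 1] = 10.9.
y₂ = 10.9 × 0.785 = 8.54 m.
Head loss: ΔE = (y₂ − y₁)³/(4y₁y₂) = (8.54 − 0.785)³/(4×0.785×8.54) = 466/26.8 = 17.4 m.
q = V₁·y₁ = 22.3 × 0.785 = 17.5 m²/s. Q = q·b = 17.5 × 8.63 = 151 m³/s. P = γ·Q·ΔE = 9.81 × 151 × 17.4 = 25757 kW.

P = 25757 kW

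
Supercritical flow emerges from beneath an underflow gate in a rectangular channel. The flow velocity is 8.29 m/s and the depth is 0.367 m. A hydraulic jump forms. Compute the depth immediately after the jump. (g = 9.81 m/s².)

y₂ = 2.09 m

Fr₁ = V₁/√(g·y₁) = 8.29/√(9.81×0.367) = 4.37.
From the momentum equation for a rectangular channel, y₂/y₁ = ½[√(1 + 8Fr₁²) − 1] = ½[√153.7 − 1] = 5.70.
y₂ = 5.70 × 0.367 = 2.09 m.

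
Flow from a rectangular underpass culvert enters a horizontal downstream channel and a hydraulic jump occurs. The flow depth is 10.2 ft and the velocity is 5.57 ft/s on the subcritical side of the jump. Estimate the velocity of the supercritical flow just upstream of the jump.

V₁ = 34.3 ft/s

Fr₂ = V₂/√(g·y₂) = 5.57/√(32.2×10.2) = 0.307.
Applying the sequent-depth relation in reverse, y₁/y₂ = ½[√(1 + 8Fr₂²) − 1] = ½[√1.756 − 1] = 0.163.
y₁ = 0.163 × 10.2 = 1.66 ft.
V₁ = q/y₁ = 56.8/1.66 = 34.3 ft/s.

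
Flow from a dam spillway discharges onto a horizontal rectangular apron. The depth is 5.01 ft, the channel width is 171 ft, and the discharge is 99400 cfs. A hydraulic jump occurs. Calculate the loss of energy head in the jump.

ΔE = 150 ft

q = Q/b = 99400/171 = 581 ft²/s; V₁ = q/y₁ = 116 ft/s. Fr₁ = V₁/√(g·y₁) = 9.13.
Bélanger equation: y₂/y₁ = ½[√(1 + 8Fr₁²) − 1] = ½[√668.6 − 1] = 12.4.
y₂ = 12.4 × 5.01 = 62.3 ft.
Head loss: ΔE = (y₂ − y₁)³/(4y₁y₂) = (62.3 − 5.01)³/(4×5.01×62.3) = 187704/1248 = 150 ft.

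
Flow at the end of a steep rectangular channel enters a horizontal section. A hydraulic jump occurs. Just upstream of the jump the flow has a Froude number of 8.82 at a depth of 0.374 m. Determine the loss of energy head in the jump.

Fr₁ = 8.82 (given).
Conjugate-depth relation: y₂/y₁ = ½[√(1 + 8Fr₁²) − 1] = ½[√623.3 − 1] = 12.0.
y₂ = 12.0 × 0.374 = 4.48 m.
Head loss: ΔE = (y₂ − y₁)³/(4y₁y₂) = (4.48 − 0.374)³/(4×0.374×4.48) = 69.3/6.70 = 10.3 m.

ΔE = 10.3 m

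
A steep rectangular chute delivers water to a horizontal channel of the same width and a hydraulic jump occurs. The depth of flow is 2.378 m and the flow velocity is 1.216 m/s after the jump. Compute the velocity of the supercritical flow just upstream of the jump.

V₁ = 10.68 m/s

Fr₂ = V₂/√(g·y₂) = 1.216/√(9.81×2.378) = 0.2518.
Applying the sequent-depth relation in reverse, y₁/y₂ = ½[√(1 + 8Fr₂²) − 1] = ½[√1.5071 − 1] = 0.1138.
y₁ = 0.1138 × 2.378 = 0.2707 m.
V₁ = q/y₁ = 2.892/0.2707 = 10.68 m/s.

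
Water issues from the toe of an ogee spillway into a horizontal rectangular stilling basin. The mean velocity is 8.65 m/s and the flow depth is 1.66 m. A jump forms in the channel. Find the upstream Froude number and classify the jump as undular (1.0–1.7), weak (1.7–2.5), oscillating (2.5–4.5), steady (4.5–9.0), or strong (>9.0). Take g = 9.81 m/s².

Fr₁ = V₁/√(g·y₁) = 8.65/√(9.81×1.66) = 2.14.
Fr₁ = 2.14 lies in the weak range.

Fr₁ = 2.14; weak jump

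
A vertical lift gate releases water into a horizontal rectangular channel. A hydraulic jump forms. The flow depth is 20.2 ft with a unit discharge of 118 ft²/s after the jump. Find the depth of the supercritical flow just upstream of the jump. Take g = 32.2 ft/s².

V₂ = q/y₂ = 118/20.2 = 5.84 ft/s; Fr₂ = V₂/√(g·y₂) = 0.229.
Since the conjugate-depth ratio holds either way, y₁/y₂ = ½[√(1 + 8Fr₂²) − 1] = ½[√1.420 − 1] = 0.0958.
y₁ = 0.0958 × 20.2 = 1.93 ft.

y₁ = 1.93 ft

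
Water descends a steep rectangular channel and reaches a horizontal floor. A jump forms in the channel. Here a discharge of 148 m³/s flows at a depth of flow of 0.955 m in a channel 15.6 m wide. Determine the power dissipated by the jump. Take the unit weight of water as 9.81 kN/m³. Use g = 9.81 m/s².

q = Q/b = 148/15.6 = 9.49 m²/s; V₁ = q/y₁ = 9.93 m/s. Fr₁ = V₁/√(g·y₁) = 3.25.
Sequent-depth ratio: y₂/y₁ = ½[√(1 + 8Fr₁²) − 1] = ½[√85.27 − 1] = 4.12.
y₂ = 4.12 × 0.955 = 3.93 m.
V₂ = q/y₂ = 9.49/3.93 = 2.41 m/s. E₁ = y₁ + V₁²/2g = 5.99 m; E₂ = y₂ + V₂²/2g = 4.23 m. ΔE = E₁ − E₂ = 1.76 m.
P = γ·Q·ΔE = 9.81 × 148 × 1.76 = 2550 kW.

P = 2550 kW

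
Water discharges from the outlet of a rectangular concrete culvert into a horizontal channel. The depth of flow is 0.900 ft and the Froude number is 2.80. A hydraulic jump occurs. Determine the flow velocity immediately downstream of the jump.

V₂ = 4.32 ft/s

Fr₁ = 2.80 (given).
Sequent-depth ratio: y₂/y₁ = ½[√(1 + 8Fr₁²) − 1] = ½[√63.72 − 1] = 3.49.
y₂ = 3.49 × 0.900 = 3.14 ft.
V₁ = Fr₁·√(g·y₁) = 2.80×√(32.2×0.900) = 15.1 ft/s; q = V₁·y₁ = 13.6 ft²/s.
V₂ = q/y₂ = 13.6/3.14 = 4.32 ft/s.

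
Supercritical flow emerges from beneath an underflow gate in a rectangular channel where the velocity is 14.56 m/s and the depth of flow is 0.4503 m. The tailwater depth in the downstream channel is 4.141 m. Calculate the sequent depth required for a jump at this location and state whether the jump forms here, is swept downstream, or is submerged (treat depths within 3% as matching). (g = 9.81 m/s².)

y₂ = 4.192 m; the jump forms here

Fr₁ = V₁/√(g·y₁) = 14.56/√(9.81×0.4503) = 6.927.
From the momentum equation for a rectangular channel, y₂/y₁ = ½[√(1 + 8Fr₁²) − 1] = ½[√384.92 − 1] = 9.310.
y₂ = 9.310 × 0.4503 = 4.192 m.
Tailwater y_tw = 4.141 m: y_tw ≈ y₂, so the jump forms here.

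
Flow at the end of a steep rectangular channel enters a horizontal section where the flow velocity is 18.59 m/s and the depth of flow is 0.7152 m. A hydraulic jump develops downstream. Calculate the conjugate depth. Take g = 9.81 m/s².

Fr₁ = V₁/√(g·y₁) = 18.59/√(9.81×0.7152) = 7.018.
Bélanger equation: y₂/y₁ = ½[√(1 + 8Fr₁²) − 1] = ½[√395.05 − 1] = 9.438.
y₂ = 9.438 × 0.7152 = 6.750 m.

y₂ = 6.750 m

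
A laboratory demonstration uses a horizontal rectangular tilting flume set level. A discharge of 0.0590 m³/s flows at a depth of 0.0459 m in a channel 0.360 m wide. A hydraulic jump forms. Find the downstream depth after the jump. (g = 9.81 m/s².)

y₂ = 0.323 m

q = Q/b = 0.0590/0.360 = 0.164 m²/s; V₁ = q/y₁ = 3.57 m/s. Fr₁ = V₁/√(g·y₁) = 5.32.
By Bélanger, y₂/y₁ = ½[√(1 + 8Fr₁²) − 1] = ½[√227.5 − 1] = 7.04.
y₂ = 7.04 × 0.0459 = 0.323 m.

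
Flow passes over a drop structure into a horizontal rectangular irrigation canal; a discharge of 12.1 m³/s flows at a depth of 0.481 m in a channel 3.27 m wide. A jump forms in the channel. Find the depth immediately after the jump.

y₂ = 2.18 m

q = Q/b = 12.1/3.27 = 3.70 m²/s; V₁ = q/y₁ = 7.69 m/s. Fr₁ = V₁/√(g·y₁) = 3.54.
Sequent-depth ratio: y₂/y₁ = ½[√(1 + 8Fr₁²) − 1] = ½[√101.3 − 1] = 4.53.
y₂ = 4.53 × 0.481 = 2.18 m.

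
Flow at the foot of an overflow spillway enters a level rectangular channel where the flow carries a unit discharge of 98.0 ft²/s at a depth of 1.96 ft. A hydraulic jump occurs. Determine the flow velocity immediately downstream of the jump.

V₁ = q/y₁ = 98.0/1.96 = 50.0 ft/s. Fr₁ = V₁/√(g·y₁) = 50.0/√(32.2×1.96) = 6.29.
Conjugate-depth relation: y₂/y₁ = ½[√(1 + 8Fr₁²) − 1] = ½[√317.9 − 1] = 8.41.
y₂ = 8.41 × 1.96 = 16.5 ft.
V₂ = q/y₂ = 98.0/16.5 = 5.94 ft/s.

V₂ = 5.94 ft/s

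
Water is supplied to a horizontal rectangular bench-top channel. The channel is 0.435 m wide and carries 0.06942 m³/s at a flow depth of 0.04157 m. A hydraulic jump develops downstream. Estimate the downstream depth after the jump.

y₂ = 0.3332 m

q = Q/b = 0.06942/0.435 = 0.1596 m²/s; V₁ = q/y₁ = 3.839 m/s. Fr₁ = V₁/√(g·y₁) = 6.012.
Bélanger equation: y₂/y₁ = ½[√(1 + 8Fr₁²) − 1] = ½[√290.12 − 1] = 8.016.
y₂ = 8.016 × 0.04157 = 0.3332 m.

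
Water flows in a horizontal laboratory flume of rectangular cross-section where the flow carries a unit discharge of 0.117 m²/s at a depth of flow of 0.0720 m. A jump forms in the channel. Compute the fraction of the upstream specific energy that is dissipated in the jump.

ΔE/E₁ = 0.0801 (8.01%)

V₁ = q/y₁ = 0.117/0.0720 = 1.63 m/s. Fr₁ = V₁/√(g·y₁) = 1.63/√(9.81×0.0720) = 1.93.
From the momentum equation for a rectangular channel, y₂/y₁ = ½[√(1 + 8Fr₁²) − 1] = ½[√30.91 − 1] = 2.28.
y₂ = 2.28 × 0.0720 = 0.164 m.
E₁ = y₁ + V₁²/2g = 0.207 m. ΔE = (y₂ − y₁)³/(4y₁y₂) = 0.0165 m. ΔE/E₁ = 0.0165/0.207 = 0.0801.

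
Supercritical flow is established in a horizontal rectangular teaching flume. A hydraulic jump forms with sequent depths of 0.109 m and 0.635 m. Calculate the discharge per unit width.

q = 0.503 m²/s

For a rectangular channel the momentum equation gives q² = ½·g·y₁·y₂·(y₁ + y₂) = ½×9.81×0.109×0.635×0.744 = 0.253.
q = √0.253 = 0.503 m²/s.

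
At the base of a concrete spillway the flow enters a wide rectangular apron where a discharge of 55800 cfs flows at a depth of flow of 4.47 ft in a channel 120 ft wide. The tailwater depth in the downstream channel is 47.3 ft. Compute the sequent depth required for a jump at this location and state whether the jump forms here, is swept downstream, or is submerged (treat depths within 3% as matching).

q = Q/b = 55800/120 = 465 ft²/s; V₁ = q/y₁ = 104 ft/s. Fr₁ = V₁/√(g·y₁) = 8.67.
Conjugate-depth relation: y₂/y₁ = ½[√(1 + 8Fr₁²) − 1] = ½[√602.5 − 1] = 11.8.
y₂ = 11.8 × 4.47 = 52.6 ft.
Tailwater y_tw = 47.3 ft: y_tw < y₂, so the jump is swept downstream.

y₂ = 52.6 ft; the jump is swept downstream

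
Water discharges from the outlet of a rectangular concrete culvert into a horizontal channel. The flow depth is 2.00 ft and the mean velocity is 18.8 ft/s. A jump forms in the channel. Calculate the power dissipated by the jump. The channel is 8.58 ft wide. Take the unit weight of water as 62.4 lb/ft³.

Fr₁ = V₁/√(g·y₁) = 18.8/√(32.2×2.00) = 2.34.
Sequent-depth ratio: y₂/y₁ = ½[√(1 + 8Fr₁²) − 1] = ½[√44.91 − 1] = 2.85.
y₂ = 2.85 × 2.00 = 5.70 ft.
q = V₁·y₁ = 18.8 × 2.00 = 37.6 ft²/s. V₂ = q/y₂ = 37.6/5.70 = 6.60 ft/s. E₁ = y₁ + V₁²/2g = 7.49 ft; E₂ = y₂ + V₂²/2g = 6.38 ft. ΔE = E₁ − E₂ = 1.11 ft.
Q = q·b = 37.6 × 8.58 = 323 cfs. P = γ·Q·ΔE/550 = 62.4 × 323 × 1.11 / 550 = 40.7 hp.

P = 40.7 hp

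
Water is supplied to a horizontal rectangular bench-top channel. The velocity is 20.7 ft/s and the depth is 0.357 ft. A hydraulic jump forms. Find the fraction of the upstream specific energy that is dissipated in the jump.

Fr₁ = V₁/√(g·y₁) = 20.7/√(32.2×0.357) = 6.11.
By Bélanger, y₂/y₁ = ½[√(1 + 8Fr₁²) − 1] = ½[√299.2 − 1] = 8.15.
y₂ = 8.15 × 0.357 = 2.91 ft.
E₁ = y₁ + V₁²/2g = 7.01 ft. ΔE = (y₂ − y₁)³/(4y₁y₂) = 4.00 ft. ΔE/E₁ = 4.00/7.01 = 0.571.

ΔE/E₁ = 0.571 (57.1%)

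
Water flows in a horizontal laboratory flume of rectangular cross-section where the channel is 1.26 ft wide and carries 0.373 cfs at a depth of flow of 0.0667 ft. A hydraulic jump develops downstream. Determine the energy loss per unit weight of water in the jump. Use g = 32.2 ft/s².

ΔE = 0.0973 ft

q = Q/b = 0.373/1.26 = 0.296 ft²/s; V₁ = q/y₁ = 4.44 ft/s. Fr₁ = V₁/√(g·y₁) = 3.03.
By Bélanger, y₂/y₁ = ½[√(1 + 8Fr₁²) − 1] = ½[√74.37 − 1] = 3.81.
y₂ = 3.81 × 0.0667 = 0.254 ft.
V₂ = q/y₂ = 0.296/0.254 = 1.16 ft/s. E₁ = y₁ + V₁²/2g = 0.373 ft; E₂ = y₂ + V₂²/2g = 0.275 ft. ΔE = E₁ − E₂ = 0.0973 ft.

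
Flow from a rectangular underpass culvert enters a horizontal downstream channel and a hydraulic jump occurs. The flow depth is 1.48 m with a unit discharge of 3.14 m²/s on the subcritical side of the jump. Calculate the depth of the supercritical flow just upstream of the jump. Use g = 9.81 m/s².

V₂ = q/y₂ = 3.14/1.48 = 2.12 m/s; Fr₂ = V₂/√(g·y₂) = 0.557.
From the momentum equation (using Fr₂), y₁/y₂ = ½[√(1 + 8Fr₂²) − 1] = ½[√3.480 − 1] = 0.433.
y₁ = 0.433 × 1.48 = 0.641 m.

y₁ = 0.641 m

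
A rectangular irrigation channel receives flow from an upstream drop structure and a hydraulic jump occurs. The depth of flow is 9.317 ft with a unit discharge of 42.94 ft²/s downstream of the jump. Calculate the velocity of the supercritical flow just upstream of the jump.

V₁ = 36.64 ft/s

V₂ = q/y₂ = 42.94/9.317 = 4.609 ft/s; Fr₂ = V₂/√(g·y₂) = 0.2661.
From the momentum equation (using Fr₂), y₁/y₂ = ½[√(1 + 8Fr₂²) − 1] = ½[√1.5664 − 1] = 0.1258.
y₁ = 0.1258 × 9.317 = 1.172 ft.
V₁ = q/y₁ = 42.94/1.172 = 36.64 ft/s.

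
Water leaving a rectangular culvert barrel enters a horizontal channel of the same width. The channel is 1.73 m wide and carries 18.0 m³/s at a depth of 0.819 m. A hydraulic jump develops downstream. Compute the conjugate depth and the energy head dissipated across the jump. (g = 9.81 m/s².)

q = Q/b = 18.0/1.73 = 10.4 m²/s; V₁ = q/y₁ = 12.7 m/s. Fr₁ = V₁/√(g·y₁) = 4.48.
By Bélanger, y₂/y₁ = ½[√(1 + 8Fr₁²) − 1] = ½[√161.7 − 1] = 5.86.
y₂ = 5.86 × 0.819 = 4.80 m.
V₂ = q/y₂ = 10.4/4.80 = 2.17 m/s. E₁ = y₁ + V₁²/2g = 9.04 m; E₂ = y₂ + V₂²/2g = 5.04 m. ΔE = E₁ − E₂ = 4.01 m.

y₂ = 4.80 m; ΔE = 4.01 m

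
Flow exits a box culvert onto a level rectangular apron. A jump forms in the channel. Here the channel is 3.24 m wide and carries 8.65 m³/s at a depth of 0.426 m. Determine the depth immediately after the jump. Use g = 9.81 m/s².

q = Q/b = 8.65/3.24 = 2.67 m²/s; V₁ = q/y₁ = 6.27 m/s. Fr₁ = V₁/√(g·y₁) = 3.07.
Bélanger equation: y₂/y₁ = ½[√(1 + 8Fr₁²) − 1] = ½[√76.19 − 1] = 3.86.
y₂ = 3.86 × 0.426 = 1.65 m.

y₂ = 1.65 m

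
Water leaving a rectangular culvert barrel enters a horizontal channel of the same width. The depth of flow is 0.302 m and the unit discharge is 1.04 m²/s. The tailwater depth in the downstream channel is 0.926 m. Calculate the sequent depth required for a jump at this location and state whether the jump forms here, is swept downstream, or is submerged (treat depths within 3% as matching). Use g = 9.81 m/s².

y₂ = 0.717 m; the jump is submerged

V₁ = q/y₁ = 1.04/0.302 = 3.44 m/s. Fr₁ = V₁/√(g·y₁) = 3.44/√(9.81×0.302) = 2.00.
Conjugate-depth relation: y₂/y₁ = ½[√(1 + 8Fr₁²) − 1] = ½[√33.02 − 1] = 2.37.
y₂ = 2.37 × 0.302 = 0.717 m.
Tailwater y_tw = 0.926 m: y_tw > y₂, so the jump is submerged.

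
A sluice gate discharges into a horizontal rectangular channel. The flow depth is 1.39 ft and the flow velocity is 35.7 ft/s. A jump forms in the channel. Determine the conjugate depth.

y₂ = 9.82 ft

Fr₁ = V₁/√(g·y₁) = 35.7/√(32.2×1.39) = 5.34.
Sequent-depth ratio: y₂/y₁ = ½[√(1 + 8Fr₁²) − 1] = ½[√228.8 − 1] = 7.06.
y₂ = 7.06 × 1.39 = 9.82 ft.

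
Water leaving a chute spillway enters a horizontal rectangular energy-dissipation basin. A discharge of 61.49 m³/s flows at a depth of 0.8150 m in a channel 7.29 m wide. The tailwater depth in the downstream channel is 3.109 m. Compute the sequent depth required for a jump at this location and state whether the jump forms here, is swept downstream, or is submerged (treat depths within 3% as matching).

y₂ = 3.831 m; the jump is swept downstream

q = Q/b = 61.49/7.29 = 8.435 m²/s; V₁ = q/y₁ = 10.35 m/s. Fr₁ = V₁/√(g·y₁) = 3.660.
Conjugate-depth relation: y₂/y₁ = ½[√(1 + 8Fr₁²) − 1] = ½[√108.18 − 1] = 4.700.
y₂ = 4.700 × 0.8150 = 3.831 m.
Tailwater y_tw = 3.109 m: y_tw < y₂, so the jump is swept downstream.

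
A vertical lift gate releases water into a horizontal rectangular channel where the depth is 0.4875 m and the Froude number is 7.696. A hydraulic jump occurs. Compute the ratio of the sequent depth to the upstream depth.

Fr₁ = 7.696 (given).
Bélanger equation: y₂/y₁ = ½[√(1 + 8Fr₁²) − 1] = ½[√474.83 − 1] = 10.40.

y₂/y₁ = 10.40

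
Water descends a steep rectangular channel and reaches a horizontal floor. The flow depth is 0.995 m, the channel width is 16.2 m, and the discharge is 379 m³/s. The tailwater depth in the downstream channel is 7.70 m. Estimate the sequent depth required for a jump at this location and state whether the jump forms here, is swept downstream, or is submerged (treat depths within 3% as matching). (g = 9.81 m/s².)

y₂ = 10.1 m; the jump is swept downstream

q = Q/b = 379/16.2 = 23.4 m²/s; V₁ = q/y₁ = 23.5 m/s. Fr₁ = V₁/√(g·y₁) = 7.53.
Bélanger equation: y₂/y₁ = ½[√(1 + 8Fr₁²) − 1] = ½[√454.1 − 1] = 10.2.
y₂ = 10.2 × 0.995 = 10.1 m.
Tailwater y_tw = 7.70 m: y_tw < y₂, so the jump is swept downstream.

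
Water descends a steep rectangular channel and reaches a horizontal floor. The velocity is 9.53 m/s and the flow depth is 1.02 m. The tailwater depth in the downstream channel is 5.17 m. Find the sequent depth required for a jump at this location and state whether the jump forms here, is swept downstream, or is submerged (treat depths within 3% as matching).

y₂ = 3.87 m; the jump is submerged

Fr₁ = V₁/√(g·y₁) = 9.53/√(9.81×1.02) = 3.01.
From the momentum equation for a rectangular channel, y₂/y₁ = ½[√(1 + 8Fr₁²) − 1] = ½[√73.61 − 1] = 3.79.
y₂ = 3.79 × 1.02 = 3.87 m.
Tailwater y_tw = 5.17 m: y_tw > y₂, so the jump is submerged.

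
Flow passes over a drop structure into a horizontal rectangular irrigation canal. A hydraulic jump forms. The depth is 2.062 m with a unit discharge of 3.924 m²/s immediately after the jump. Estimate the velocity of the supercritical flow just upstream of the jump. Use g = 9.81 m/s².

V₁ = 6.802 m/s

V₂ = q/y₂ = 3.924/2.062 = 1.903 m/s; Fr₂ = V₂/√(g·y₂) = 0.4231.
From the momentum equation (using Fr₂), y₁/y₂ = ½[√(1 + 8Fr₂²) − 1] = ½[√2.4322 − 1] = 0.2798.
y₁ = 0.2798 × 2.062 = 0.5769 m.
V₁ = q/y₁ = 3.924/0.5769 = 6.802 m/s.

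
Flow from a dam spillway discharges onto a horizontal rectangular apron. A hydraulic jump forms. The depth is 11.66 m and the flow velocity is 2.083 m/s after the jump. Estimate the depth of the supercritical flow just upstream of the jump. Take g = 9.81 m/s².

y₁ = 0.8261 m

Fr₂ = V₂/√(g·y₂) = 2.083/√(9.81×11.66) = 0.1948.
Applying the sequent-depth relation in reverse, y₁/y₂ = ½[√(1 + 8Fr₂²) − 1] = ½[√1.3035 − 1] = 0.07085.
y₁ = 0.07085 × 11.66 = 0.8261 m.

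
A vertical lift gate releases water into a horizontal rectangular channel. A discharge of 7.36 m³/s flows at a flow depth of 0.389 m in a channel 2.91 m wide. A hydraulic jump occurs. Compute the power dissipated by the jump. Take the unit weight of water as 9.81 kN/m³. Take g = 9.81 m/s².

P = 56.1 kW

q = Q/b = 7.36/2.91 = 2.53 m²/s; V₁ = q/y₁ = 6.50 m/s. Fr₁ = V₁/√(g·y₁) = 3.33.
Bélanger equation: y₂/y₁ = ½[√(1 + 8Fr₁²) − 1] = ½[√89.62 − 1] = 4.23.
y₂ = 4.23 × 0.389 = 1.65 m.
V₂ = q/y₂ = 2.53/1.65 = 1.54 m/s. E₁ = y₁ + V₁²/2g = 2.54 m; E₂ = y₂ + V₂²/2g = 1.77 m. ΔE = E₁ − E₂ = 0.777 m.
P = γ·Q·ΔE = 9.81 × 7.36 × 0.777 = 56.1 kW.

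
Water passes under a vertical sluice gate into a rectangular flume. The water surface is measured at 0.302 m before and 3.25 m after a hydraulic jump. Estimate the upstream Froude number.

Fr₁ = 7.96

For a rectangular channel the momentum equation gives q² = ½·g·y₁·y₂·(y₁ + y₂) = ½×9.81×0.302×3.25×3.55 = 17.1.
q = √17.1 = 4.14 m²/s.
V₁ = q/y₁ = 13.7 m/s; Fr₁ = V₁/√(g·y₁) = 7.96.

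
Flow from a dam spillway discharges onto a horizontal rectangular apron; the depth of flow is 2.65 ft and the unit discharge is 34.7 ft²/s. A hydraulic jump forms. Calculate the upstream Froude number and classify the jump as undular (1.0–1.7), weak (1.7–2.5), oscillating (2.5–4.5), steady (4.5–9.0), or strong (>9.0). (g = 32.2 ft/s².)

V₁ = q/y₁ = 34.7/2.65 = 13.1 ft/s. Fr₁ = V₁/√(g·y₁) = 13.1/√(32.2×2.65) = 1.42.
Fr₁ = 1.42 lies in the undular range.

Fr₁ = 1.42; undular jump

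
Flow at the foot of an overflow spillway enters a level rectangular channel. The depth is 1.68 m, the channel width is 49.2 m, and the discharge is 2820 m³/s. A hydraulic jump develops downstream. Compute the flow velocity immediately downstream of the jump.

q = Q/b = 2820/49.2 = 57.3 m²/s; V₁ = q/y₁ = 34.1 m/s. Fr₁ = V₁/√(g·y₁) = 8.40.
Conjugate-depth relation: y₂/y₁ = ½[√(1 + 8Fr₁²) − 1] = ½[√566.0 − 1] = 11.4.
y₂ = 11.4 × 1.68 = 19.1 m.
V₂ = q/y₂ = 57.3/19.1 = 2.99 m/s.

V₂ = 2.99 m/s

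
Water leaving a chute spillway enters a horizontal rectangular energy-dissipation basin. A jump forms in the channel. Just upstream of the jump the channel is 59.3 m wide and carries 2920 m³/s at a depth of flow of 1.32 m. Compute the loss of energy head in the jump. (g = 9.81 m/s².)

ΔE = 53.2 m

q = Q/b = 2920/59.3 = 49.2 m²/s; V₁ = q/y₁ = 37.3 m/s. Fr₁ = V₁/√(g·y₁) = 10.4.
Sequent-depth ratio: y₂/y₁ = ½[√(1 + 8Fr₁²) − 1] = ½[√860.7 − 1] = 14.2.
y₂ = 14.2 × 1.32 = 18.7 m.
Head loss: ΔE = (y₂ − y₁)³/(4y₁y₂) = (18.7 − 1.32)³/(4×1.32×18.7) = 5253/98.8 = 53.2 m.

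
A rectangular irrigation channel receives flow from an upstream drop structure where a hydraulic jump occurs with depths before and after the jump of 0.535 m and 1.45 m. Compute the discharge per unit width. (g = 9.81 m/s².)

For a rectangular channel the momentum equation gives q² = ½·g·y₁·y₂·(y₁ + y₂) = ½×9.81×0.535×1.45×1.98 = 7.55.
q = √7.55 = 2.75 m²/s.

q = 2.75 m²/s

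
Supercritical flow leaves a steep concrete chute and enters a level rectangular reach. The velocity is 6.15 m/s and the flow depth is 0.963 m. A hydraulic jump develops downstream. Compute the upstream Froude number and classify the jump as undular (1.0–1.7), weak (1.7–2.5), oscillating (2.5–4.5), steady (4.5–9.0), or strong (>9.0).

Fr₁ = 2.00; weak jump

Fr₁ = V₁/√(g·y₁) = 6.15/√(9.81×0.963) = 2.00.
Fr₁ = 2.00 lies in the weak range.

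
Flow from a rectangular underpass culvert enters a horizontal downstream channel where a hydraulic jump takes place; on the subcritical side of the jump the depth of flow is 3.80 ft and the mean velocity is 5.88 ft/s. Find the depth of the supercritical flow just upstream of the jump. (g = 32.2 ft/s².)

Fr₂ = V₂/√(g·y₂) = 5.88/√(32.2×3.80) = 0.532.
Applying the sequent-depth relation in reverse, y₁/y₂ = ½[√(1 + 8Fr₂²) − 1] = ½[√3.261 − 1] = 0.403.
y₁ = 0.403 × 3.80 = 1.53 ft.

y₁ = 1.53 ft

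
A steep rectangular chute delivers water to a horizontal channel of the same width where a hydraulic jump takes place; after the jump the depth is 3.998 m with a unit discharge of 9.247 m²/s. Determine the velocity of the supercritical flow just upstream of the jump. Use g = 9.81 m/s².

V₂ = q/y₂ = 9.247/3.998 = 2.313 m/s; Fr₂ = V₂/√(g·y₂) = 0.3693.
Since the conjugate-depth ratio holds either way, y₁/y₂ = ½[√(1 + 8Fr₂²) − 1] = ½[√2.0912 − 1] = 0.2230.
y₁ = 0.2230 × 3.998 = 0.8917 m.
V₁ = q/y₁ = 9.247/0.8917 = 10.37 m/s.

V₁ = 10.37 m/s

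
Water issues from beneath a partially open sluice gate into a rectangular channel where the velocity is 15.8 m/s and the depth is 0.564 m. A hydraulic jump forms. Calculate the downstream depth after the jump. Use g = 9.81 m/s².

y₂ = 5.08 m

Fr₁ = V₁/√(g·y₁) = 15.8/√(9.81×0.564) = 6.72.
From the momentum equation for a rectangular channel, y₂/y₁ = ½[√(1 + 8Fr₁²) − 1] = ½[√362.0 − 1] = 9.01.
y₂ = 9.01 × 0.564 = 5.08 m.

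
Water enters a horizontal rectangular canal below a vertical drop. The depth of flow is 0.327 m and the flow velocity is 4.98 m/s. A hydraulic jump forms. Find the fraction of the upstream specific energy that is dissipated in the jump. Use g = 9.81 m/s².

ΔE/E₁ = 0.222 (22.2%)

Fr₁ = V₁/√(g·y₁) = 4.98/√(9.81×0.327) = 2.78.
Sequent-depth ratio: y₂/y₁ = ½[√(1 + 8Fr₁²) − 1] = ½[√62.85 − 1] = 3.46.
y₂ = 3.46 × 0.327 = 1.13 m.
E₁ = y₁ + V₁²/2g = 1.59 m. ΔE = (y₂ − y₁)³/(4y₁y₂) = 0.353 m. ΔE/E₁ = 0.353/1.59 = 0.222.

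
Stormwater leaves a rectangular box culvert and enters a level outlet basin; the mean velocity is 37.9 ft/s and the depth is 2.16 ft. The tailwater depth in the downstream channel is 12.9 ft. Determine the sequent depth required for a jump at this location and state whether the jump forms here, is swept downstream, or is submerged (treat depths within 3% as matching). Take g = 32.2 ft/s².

Fr₁ = V₁/√(g·y₁) = 37.9/√(32.2×2.16) = 4.54.
From the momentum equation for a rectangular channel, y₂/y₁ = ½[√(1 + 8Fr₁²) − 1] = ½[√166.2 − 1] = 5.95.
y₂ = 5.95 × 2.16 = 12.8 ft.
Tailwater y_tw = 12.9 ft: y_tw ≈ y₂, so the jump forms here.

y₂ = 12.8 ft; the jump forms here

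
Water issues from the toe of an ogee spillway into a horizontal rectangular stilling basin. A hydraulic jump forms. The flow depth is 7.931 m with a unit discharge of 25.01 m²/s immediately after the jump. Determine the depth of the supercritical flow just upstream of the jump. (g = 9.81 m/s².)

y₁ = 1.674 m

V₂ = q/y₂ = 25.01/7.931 = 3.153 m/s; Fr₂ = V₂/√(g·y₂) = 0.3575.
Applying the sequent-depth relation in reverse, y₁/y₂ = ½[√(1 + 8Fr₂²) − 1] = ½[√2.0225 − 1] = 0.2111.
y₁ = 0.2111 × 7.931 = 1.674 m.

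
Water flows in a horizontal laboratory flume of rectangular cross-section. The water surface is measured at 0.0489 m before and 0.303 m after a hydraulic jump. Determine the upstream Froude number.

For a rectangular channel the momentum equation gives q² = ½·g·y₁·y₂·(y₁ + y₂) = ½×9.81×0.0489×0.303×0.352 = 0.0256.
q = √0.0256 = 0.160 m²/s.
V₁ = q/y₁ = 3.27 m/s; Fr₁ = V₁/√(g·y₁) = 4.72.

Fr₁ = 4.72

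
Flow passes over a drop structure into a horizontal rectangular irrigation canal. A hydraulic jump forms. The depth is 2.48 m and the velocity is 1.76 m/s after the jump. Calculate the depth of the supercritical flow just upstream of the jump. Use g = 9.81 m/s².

y₁ = 0.522 m

Fr₂ = V₂/√(g·y₂) = 1.76/√(9.81×2.48) = 0.357.
The Bélanger relation is symmetric: y₁/y₂ = ½[√(1 + 8Fr₂²) − 1] = ½[√2.019 − 1] = 0.210.
y₁ = 0.210 × 2.48 = 0.522 m.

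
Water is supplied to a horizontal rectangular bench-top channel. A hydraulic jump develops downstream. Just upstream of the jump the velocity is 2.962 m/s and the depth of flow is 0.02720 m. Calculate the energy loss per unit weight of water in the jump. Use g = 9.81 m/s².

ΔE = 0.2593 m

Fr₁ = V₁/√(g·y₁) = 2.962/√(9.81×0.02720) = 5.734.
Conjugate-depth relation: y₂/y₁ = ½[√(1 + 8Fr₁²) − 1] = ½[√264.04 − 1] = 7.625.
y₂ = 7.625 × 0.02720 = 0.2074 m.
Head loss: ΔE = (y₂ − y₁)³/(4y₁y₂) = (0.2074 − 0.02720)³/(4×0.02720×0.2074) = 0.005851/0.02256 = 0.2593 m.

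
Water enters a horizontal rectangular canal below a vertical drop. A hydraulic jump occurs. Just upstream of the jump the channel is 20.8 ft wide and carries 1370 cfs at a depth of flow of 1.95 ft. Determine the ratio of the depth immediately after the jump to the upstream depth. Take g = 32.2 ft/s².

q = Q/b = 1370/20.8 = 65.9 ft²/s; V₁ = q/y₁ = 33.8 ft/s. Fr₁ = V₁/√(g·y₁) = 4.26.
From the momentum equation for a rectangular channel, y₂/y₁ = ½[√(1 + 8Fr₁²) − 1] = ½[√146.4 − 1] = 5.55.

y₂/y₁ = 5.55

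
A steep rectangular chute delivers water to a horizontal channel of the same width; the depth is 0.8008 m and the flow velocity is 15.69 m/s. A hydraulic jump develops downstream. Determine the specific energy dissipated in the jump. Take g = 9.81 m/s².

ΔE = 7.169 m

Fr₁ = V₁/√(g·y₁) = 15.69/√(9.81×0.8008) = 5.598.
Bélanger equation: y₂/y₁ = ½[√(1 + 8Fr₁²) − 1] = ½[√251.69 − 1] = 7.432.
y₂ = 7.432 × 0.8008 = 5.952 m.
q = V₁·y₁ = 15.69 × 0.8008 = 12.56 m²/s. V₂ = q/y₂ = 12.56/5.952 = 2.111 m/s. E₁ = y₁ + V₁²/2g = 13.35 m; E₂ = y₂ + V₂²/2g = 6.179 m. ΔE = E₁ − E₂ = 7.169 m.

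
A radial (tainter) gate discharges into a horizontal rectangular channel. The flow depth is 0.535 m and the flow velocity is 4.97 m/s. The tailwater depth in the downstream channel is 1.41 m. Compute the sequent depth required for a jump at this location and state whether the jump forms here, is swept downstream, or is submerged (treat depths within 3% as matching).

y₂ = 1.40 m; the jump forms here

Fr₁ = V₁/√(g·y₁) = 4.97/√(9.81×0.535) = 2.17.
By Bélanger, y₂/y₁ = ½[√(1 + 8Fr₁²) − 1] = ½[√38.65 − 1] = 2.61.
y₂ = 2.61 × 0.535 = 1.40 m.
Tailwater y_tw = 1.41 m: y_tw ≈ y₂, so the jump forms here.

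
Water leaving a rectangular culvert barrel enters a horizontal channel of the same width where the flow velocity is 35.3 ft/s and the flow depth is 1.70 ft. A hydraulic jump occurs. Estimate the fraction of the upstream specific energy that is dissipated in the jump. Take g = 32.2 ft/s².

ΔE/E₁ = 0.471 (47.1%)

Fr₁ = V₁/√(g·y₁) = 35.3/√(32.2×1.70) = 4.77.
By Bélanger, y₂/y₁ = ½[√(1 + 8Fr₁²) − 1] = ½[√183.1 − 1] = 6.27.
y₂ = 6.27 × 1.70 = 10.7 ft.
E₁ = y₁ + V₁²/2g = 21.0 ft. ΔE = (y₂ − y₁)³/(4y₁y₂) = 9.90 ft. ΔE/E₁ = 9.90/21.0 = 0.471.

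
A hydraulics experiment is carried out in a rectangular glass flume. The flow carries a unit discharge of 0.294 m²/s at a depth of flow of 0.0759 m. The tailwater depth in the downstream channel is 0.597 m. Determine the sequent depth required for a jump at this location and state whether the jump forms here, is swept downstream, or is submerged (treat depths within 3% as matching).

y₂ = 0.445 m; the jump is submerged

V₁ = q/y₁ = 0.294/0.0759 = 3.87 m/s. Fr₁ = V₁/√(g·y₁) = 3.87/√(9.81×0.0759) = 4.49.
Bélanger equation: y₂/y₁ = ½[√(1 + 8Fr₁²) − 1] = ½[√162.2 − 1] = 5.87.
y₂ = 5.87 × 0.0759 = 0.445 m.
Tailwater y_tw = 0.597 m: y_tw > y₂, so the jump is submerged.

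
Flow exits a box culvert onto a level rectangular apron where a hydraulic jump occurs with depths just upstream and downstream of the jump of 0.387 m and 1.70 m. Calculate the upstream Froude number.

For a rectangular channel the momentum equation gives q² = ½·g·y₁·y₂·(y₁ + y₂) = ½×9.81×0.387×1.70×2.09 = 6.73.
q = √6.73 = 2.60 m²/s.
V₁ = q/y₁ = 6.71 m/s; Fr₁ = V₁/√(g·y₁) = 3.44.

Fr₁ = 3.44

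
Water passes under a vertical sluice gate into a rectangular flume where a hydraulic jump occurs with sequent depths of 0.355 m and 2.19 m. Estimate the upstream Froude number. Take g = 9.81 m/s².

Fr₁ = 4.70

For a rectangular channel the momentum equation gives q² = ½·g·y₁·y₂·(y₁ + y₂) = ½×9.81×0.355×2.19×2.54 = 9.71.
q = √9.71 = 3.12 m²/s.
V₁ = q/y₁ = 8.78 m/s; Fr₁ = V₁/√(g·y₁) = 4.70.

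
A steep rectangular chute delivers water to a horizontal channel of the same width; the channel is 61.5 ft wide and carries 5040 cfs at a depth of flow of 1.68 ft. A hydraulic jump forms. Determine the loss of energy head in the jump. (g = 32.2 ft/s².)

q = Q/b = 5040/61.5 = 82.0 ft²/s; V₁ = q/y₁ = 48.8 ft/s. Fr₁ = V₁/√(g·y₁) = 6.63.
By Bélanger, y₂/y₁ = ½[√(1 + 8Fr₁²) − 1] = ½[√352.9 − 1] = 8.89.
y₂ = 8.89 × 1.68 = 14.9 ft.
V₂ = q/y₂ = 82.0/14.9 = 5.49 ft/s. E₁ = y₁ + V₁²/2g = 38.6 ft; E₂ = y₂ + V₂²/2g = 15.4 ft. ΔE = E₁ − E₂ = 23.2 ft.

ΔE = 23.2 ft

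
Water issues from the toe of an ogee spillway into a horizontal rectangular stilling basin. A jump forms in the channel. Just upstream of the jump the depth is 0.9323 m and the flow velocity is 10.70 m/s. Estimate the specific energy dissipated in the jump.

ΔE = 2.261 m

Fr₁ = V₁/√(g·y₁) = 10.70/√(9.81×0.9323) = 3.538.
Bélanger equation: y₂/y₁ = ½[√(1 + 8Fr₁²) − 1] = ½[√101.15 − 1] = 4.529.
y₂ = 4.529 × 0.9323 = 4.222 m.
Head loss: ΔE = (y₂ − y₁)³/(4y₁y₂) = (4.222 − 0.9323)³/(4×0.9323×4.222) = 35.60/15.74 = 2.261 m.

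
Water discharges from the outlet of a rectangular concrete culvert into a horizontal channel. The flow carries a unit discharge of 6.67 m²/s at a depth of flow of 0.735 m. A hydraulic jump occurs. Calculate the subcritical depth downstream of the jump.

V₁ = q/y₁ = 6.67/0.735 = 9.07 m/s. Fr₁ = V₁/√(g·y₁) = 9.07/√(9.81×0.735) = 3.38.
From the momentum equation for a rectangular channel, y₂/y₁ = ½[√(1 + 8Fr₁²) − 1] = ½[√92.37 − 1] = 4.31.
y₂ = 4.31 × 0.735 = 3.16 m.

y₂ = 3.16 m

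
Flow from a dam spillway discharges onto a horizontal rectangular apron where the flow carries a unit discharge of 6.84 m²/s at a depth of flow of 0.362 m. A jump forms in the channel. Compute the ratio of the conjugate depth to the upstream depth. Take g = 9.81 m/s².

y₂/y₁ = 13.7

V₁ = q/y₁ = 6.84/0.362 = 18.9 m/s. Fr₁ = V₁/√(g·y₁) = 18.9/√(9.81×0.362) = 10.0.
From the momentum equation for a rectangular channel, y₂/y₁ = ½[√(1 + 8Fr₁²) − 1] = ½[√805.3 − 1] = 13.7.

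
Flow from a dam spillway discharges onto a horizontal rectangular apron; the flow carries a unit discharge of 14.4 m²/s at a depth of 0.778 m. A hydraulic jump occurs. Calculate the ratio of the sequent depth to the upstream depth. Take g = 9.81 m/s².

y₂/y₁ = 8.99

V₁ = q/y₁ = 14.4/0.778 = 18.5 m/s. Fr₁ = V₁/√(g·y₁) = 18.5/√(9.81×0.778) = 6.70.
By Bélanger, y₂/y₁ = ½[√(1 + 8Fr₁²) − 1] = ½[√360.1 − 1] = 8.99.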